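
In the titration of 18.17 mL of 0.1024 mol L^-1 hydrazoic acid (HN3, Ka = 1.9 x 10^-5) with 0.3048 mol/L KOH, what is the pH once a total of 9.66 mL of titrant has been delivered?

12.59

n(acid) = 0.1024 x 0.01817 = 0.001861 mol; n(KOH) added = 0.3048 x 0.009660 = 0.002944 mol.
Base is in excess by 0.002944 - 0.001861 = 0.001084 mol in a total volume of 0.02783 L.
[OH^-] = 0.001084/0.02783 = 0.03894 M, so pOH = 1.41 and pH = 14.00 - 1.41 = 12.59.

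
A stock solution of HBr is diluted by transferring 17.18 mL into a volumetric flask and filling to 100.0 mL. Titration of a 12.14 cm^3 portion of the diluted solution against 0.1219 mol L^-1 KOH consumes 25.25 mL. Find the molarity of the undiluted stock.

1.48 M

n(KOH) = 0.1219 x 0.02525 = 0.003078 mol.
n(HBr) in the aliquot = 0.003078 mol.
[diluted HBr] = 0.003078 / 0.01214 = 0.2535 M.
Dilution factor = 100.0/17.18 = 5.821, so [stock] = 0.2535 x 5.821 = 1.48 M.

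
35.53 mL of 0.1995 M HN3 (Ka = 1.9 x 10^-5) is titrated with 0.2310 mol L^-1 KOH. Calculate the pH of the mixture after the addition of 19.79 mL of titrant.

4.98

Initial n(HN3) = 0.1995 x 0.03553 = 0.007088 mol.
n(KOH) added = 0.2310 x 0.01979 = 0.004571 mol, converting that many moles of HN3 to N3-.
Remaining n(HN3) = 0.002517 mol; n(N3-) = 0.004571 mol.
By Henderson-Hasselbalch, pH = pKa + log([A^-]/[HA]) = 4.72 + log(0.004571/0.002517) = 4.72 + (+0.26) = 4.98.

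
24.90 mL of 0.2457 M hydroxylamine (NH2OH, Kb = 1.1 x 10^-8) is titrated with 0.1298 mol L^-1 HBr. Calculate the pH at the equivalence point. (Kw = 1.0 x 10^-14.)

3.56

n(NH2OH) = 0.2457 x 0.02490 = 0.006118 mol; V(HBr) at equivalence = 0.006118/0.1298 = 0.04713 L.
At equivalence the base is fully converted to NH3OH+; total volume = 0.07203 L, so [NH3OH+] = 0.006118/0.07203 = 0.08493 M.
Ka(NH3OH+) = Kw/Kb = 1.0e-14 / 1.1 x 10^-8 = 9.09e-7.
[H^+] = sqrt(Ka x [NH3OH+]) = sqrt(9.09e-7 x 0.08493) = 0.000278 M.
pH = -log(0.000278) = 3.56.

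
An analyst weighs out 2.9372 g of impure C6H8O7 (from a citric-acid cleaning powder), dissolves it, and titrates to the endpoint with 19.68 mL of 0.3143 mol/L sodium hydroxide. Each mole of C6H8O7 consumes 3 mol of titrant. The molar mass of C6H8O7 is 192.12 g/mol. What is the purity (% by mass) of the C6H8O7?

n(NaOH) = 0.3143 x 0.01968 = 0.006185 mol.
n(C6H8O7) = 0.006185 / 3 = 0.002062 mol.
mass of C6H8O7 = 0.002062 x 192.12 = 0.3961 g.
% purity = 0.3961 / 2.9372 x 100 = 13.5%.

13.5%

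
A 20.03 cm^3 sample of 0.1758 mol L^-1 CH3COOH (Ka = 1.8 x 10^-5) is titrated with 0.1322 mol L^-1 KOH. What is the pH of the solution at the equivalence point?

8.81

n(CH3COOH) = 0.1758 x 0.02003 = 0.003521 mol; V(KOH) at equivalence = 0.003521/0.1322 = 0.02664 L.
At equivalence all the acid is converted to CH3COO-; total volume = 0.02003 + 0.02664 = 0.04667 L, so [CH3COO-] = 0.003521/0.04667 = 0.07546 M.
Kb = Kw/Ka = 1.0e-14 / 1.8 x 10^-5 = 5.56e-10.
[OH^-] = sqrt(Kb x [CH3COO-]) = sqrt(5.56e-10 x 0.07546) = 6.47e-6 M.
pOH = 5.19, so pH = 14.00 - 5.19 = 8.81.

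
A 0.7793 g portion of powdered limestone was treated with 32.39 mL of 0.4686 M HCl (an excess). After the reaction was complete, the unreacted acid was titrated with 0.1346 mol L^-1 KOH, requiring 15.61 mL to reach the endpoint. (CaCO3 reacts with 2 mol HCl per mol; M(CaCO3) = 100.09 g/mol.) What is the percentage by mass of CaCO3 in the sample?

84.0%

Total n(HCl) added = 0.4686 x 0.03239 = 0.01518 mol.
n(KOH) used = 0.1346 x 0.01561 = 0.002101 mol, which equals the excess n(HCl).
So n(HCl) consumed by the sample = 0.01518 - 0.002101 = 0.01308 mol.
n(CaCO3) = 0.01308 / 2 = 0.006538 mol.
mass CaCO3 = 0.006538 x 100.09 = 0.6544 g, so %CaCO3 = 0.6544/0.7793 x 100 = 84.0%.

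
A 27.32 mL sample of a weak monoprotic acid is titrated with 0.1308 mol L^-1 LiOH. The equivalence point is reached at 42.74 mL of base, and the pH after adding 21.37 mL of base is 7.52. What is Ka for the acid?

21.37 mL is half of the equivalence volume, so this is the half-equivalence point where [HA] = [A^-].
At half-equivalence pH = pKa, so pKa = 7.52.
Ka = 10^(-7.52) = 3.0 x 10^-8.

3.0 x 10^-8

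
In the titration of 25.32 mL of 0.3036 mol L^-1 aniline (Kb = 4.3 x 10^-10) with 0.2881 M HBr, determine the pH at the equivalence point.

2.73

n(C6H5NH2) = 0.3036 x 0.02532 = 0.007687 mol; V(HBr) at equivalence = 0.007687/0.2881 = 0.02668 L.
At equivalence the base is fully converted to C6H5NH3+; total volume = 0.05200 L, so [C6H5NH3+] = 0.007687/0.05200 = 0.1478 M.
Ka(C6H5NH3+) = Kw/Kb = 1.0e-14 / 4.3 x 10^-10 = 2.33e-5.
[H^+] = sqrt(Ka x [C6H5NH3+]) = sqrt(2.33e-5 x 0.1478) = 0.00185 M.
pH = -log(0.00185) = 2.73.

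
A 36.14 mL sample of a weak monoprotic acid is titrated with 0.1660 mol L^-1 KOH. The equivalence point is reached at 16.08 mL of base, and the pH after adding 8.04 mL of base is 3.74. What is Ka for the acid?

8.04 mL is half of the equivalence volume, so this is the half-equivalence point where [HA] = [A^-].
At half-equivalence pH = pKa, so pKa = 3.74.
Ka = 10^(-3.74) = 1.8 x 10^-4.

1.8 x 10^-4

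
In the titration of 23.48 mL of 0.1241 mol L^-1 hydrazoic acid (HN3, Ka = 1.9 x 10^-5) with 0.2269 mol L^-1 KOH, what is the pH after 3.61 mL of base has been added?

Initial n(HN3) = 0.1241 x 0.02348 = 0.002914 mol.
n(KOH) added = 0.2269 x 0.003610 = 0.0008191 mol, converting that many moles of HN3 to N3-.
Remaining n(HN3) = 0.002095 mol; n(N3-) = 0.0008191 mol.
By Henderson-Hasselbalch, pH = pKa + log([A^-]/[HA]) = 4.72 + log(0.0008191/0.002095) = 4.72 + (-0.41) = 4.31.

4.31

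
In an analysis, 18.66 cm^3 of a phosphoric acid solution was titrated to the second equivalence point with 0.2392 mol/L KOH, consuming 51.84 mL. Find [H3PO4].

n(KOH) = 0.2392 x 0.05184 = 0.01240 mol.
At the second equivalence point, 2 mol OH^- react per mol H3PO4, so n(H3PO4) = 0.01240 / 2 = 0.006200 mol.
[H3PO4] = 0.006200 / 0.01866 L = 0.332 M.

0.332 M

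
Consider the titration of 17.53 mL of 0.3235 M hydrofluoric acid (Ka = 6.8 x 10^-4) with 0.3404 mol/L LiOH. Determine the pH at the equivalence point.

8.19

n(HF) = 0.3235 x 0.01753 = 0.005671 mol; V(LiOH) at equivalence = 0.005671/0.3404 = 0.01666 L.
At equivalence all the acid is converted to F-; total volume = 0.01753 + 0.01666 = 0.03419 L, so [F-] = 0.005671/0.03419 = 0.1659 M.
Kb = Kw/Ka = 1.0e-14 / 6.8 x 10^-4 = 1.47e-11.
[OH^-] = sqrt(Kb x [F-]) = sqrt(1.47e-11 x 0.1659) = 1.56e-6 M.
pOH = 5.81, so pH = 14.00 - 5.81 = 8.19.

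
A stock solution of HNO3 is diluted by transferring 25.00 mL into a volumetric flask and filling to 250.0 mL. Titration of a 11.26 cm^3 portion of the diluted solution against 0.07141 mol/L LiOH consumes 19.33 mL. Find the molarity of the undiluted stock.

1.23 M

n(LiOH) = 0.07141 x 0.01933 = 0.001380 mol.
n(HNO3) in the aliquot = 0.001380 mol.
[diluted HNO3] = 0.001380 / 0.01126 = 0.1226 M.
Dilution factor = 250.0/25.00 = 10.00, so [stock] = 0.1226 x 10.00 = 1.23 M.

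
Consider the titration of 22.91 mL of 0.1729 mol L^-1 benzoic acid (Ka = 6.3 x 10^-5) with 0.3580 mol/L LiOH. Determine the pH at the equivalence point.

8.63

n(C6H5COOH) = 0.1729 x 0.02291 = 0.003961 mol; V(LiOH) at equivalence = 0.003961/0.3580 = 0.01106 L.
At equivalence all the acid is converted to C6H5COO-; total volume = 0.02291 + 0.01106 = 0.03397 L, so [C6H5COO-] = 0.003961/0.03397 = 0.1166 M.
Kb = Kw/Ka = 1.0e-14 / 6.3 x 10^-5 = 1.59e-10.
[OH^-] = sqrt(Kb x [C6H5COO-]) = sqrt(1.59e-10 x 0.1166) = 4.30e-6 M.
pOH = 5.37, so pH = 14.00 - 5.37 = 8.63.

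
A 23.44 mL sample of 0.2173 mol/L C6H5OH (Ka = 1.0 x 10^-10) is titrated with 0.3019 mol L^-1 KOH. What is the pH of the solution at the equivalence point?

11.55

n(C6H5OH) = 0.2173 x 0.02344 = 0.005094 mol; V(KOH) at equivalence = 0.005094/0.3019 = 0.01687 L.
At equivalence all the acid is converted to C6H5O-; total volume = 0.02344 + 0.01687 = 0.04031 L, so [C6H5O-] = 0.005094/0.04031 = 0.1264 M.
Kb = Kw/Ka = 1.0e-14 / 1.0 x 10^-10 = 0.000100.
[OH^-] = sqrt(Kb x [C6H5O-]) = sqrt(0.000100 x 0.1264) = 0.00355 M.
pOH = 2.45, so pH = 14.00 - 2.45 = 11.55.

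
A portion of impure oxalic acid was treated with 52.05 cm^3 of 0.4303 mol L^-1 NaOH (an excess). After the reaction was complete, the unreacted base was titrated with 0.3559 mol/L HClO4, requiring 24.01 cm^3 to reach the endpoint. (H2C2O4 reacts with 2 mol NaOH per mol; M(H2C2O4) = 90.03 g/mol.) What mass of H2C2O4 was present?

0.624 g

Total n(NaOH) added = 0.4303 x 0.05205 = 0.02240 mol.
n(HClO4) used = 0.3559 x 0.02401 = 0.008545 mol, which equals the excess n(NaOH).
So n(NaOH) consumed by the sample = 0.02240 - 0.008545 = 0.01385 mol.
n(H2C2O4) = 0.01385 / 2 = 0.006926 mol.
mass = 0.006926 mol x 90.03 g/mol = 0.624 g.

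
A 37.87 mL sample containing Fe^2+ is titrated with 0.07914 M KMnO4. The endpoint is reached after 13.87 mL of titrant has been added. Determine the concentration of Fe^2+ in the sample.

0.145 M

n(KMnO4) = 0.07914 x 0.01387 = 0.001098 mol.
From the balanced equation, 1 mol KMnO4 reacts with 5 mol Fe^2+, so n(Fe^2+) = 0.001098 x 5/1 = 0.005488 mol.
[Fe^2+] = 0.005488 / 0.03787 L = 0.145 M.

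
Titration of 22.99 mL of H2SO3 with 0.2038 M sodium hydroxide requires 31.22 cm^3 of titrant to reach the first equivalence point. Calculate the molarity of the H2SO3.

0.277 M

n(NaOH) = 0.2038 x 0.03122 = 0.006363 mol.
At the first equivalence point, 1 mol OH^- react per mol H2SO3, so n(H2SO3) = 0.006363 / 1 = 0.006363 mol.
[H2SO3] = 0.006363 / 0.02299 L = 0.277 M.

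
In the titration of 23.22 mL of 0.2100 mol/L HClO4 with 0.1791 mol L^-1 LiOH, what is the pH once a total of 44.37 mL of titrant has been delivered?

12.66

n(acid) = 0.2100 x 0.02322 = 0.004876 mol; n(LiOH) added = 0.1791 x 0.04437 = 0.007947 mol.
Base is in excess by 0.007947 - 0.004876 = 0.003070 mol in a total volume of 0.06759 L.
[OH^-] = 0.003070/0.06759 = 0.04543 M, so pOH = 1.34 and pH = 14.00 - 1.34 = 12.66.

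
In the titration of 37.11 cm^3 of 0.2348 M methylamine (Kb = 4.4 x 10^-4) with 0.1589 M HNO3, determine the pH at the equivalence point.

n(CH3NH2) = 0.2348 x 0.03711 = 0.008713 mol; V(HNO3) at equivalence = 0.008713/0.1589 = 0.05484 L.
At equivalence the base is fully converted to CH3NH3+; total volume = 0.09195 L, so [CH3NH3+] = 0.008713/0.09195 = 0.09477 M.
Ka(CH3NH3+) = Kw/Kb = 1.0e-14 / 4.4 x 10^-4 = 2.27e-11.
[H^+] = sqrt(Ka x [CH3NH3+]) = sqrt(2.27e-11 x 0.09477) = 1.47e-6 M.
pH = -log(1.47e-6) = 5.83.

5.83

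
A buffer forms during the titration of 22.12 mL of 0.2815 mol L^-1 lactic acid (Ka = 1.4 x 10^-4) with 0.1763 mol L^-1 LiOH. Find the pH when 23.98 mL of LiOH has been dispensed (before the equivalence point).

Initial n(HC3H5O3) = 0.2815 x 0.02212 = 0.006227 mol.
n(LiOH) added = 0.1763 x 0.02398 = 0.004228 mol, converting that many moles of HC3H5O3 to C3H5O3-.
Remaining n(HC3H5O3) = 0.001999 mol; n(C3H5O3-) = 0.004228 mol.
By Henderson-Hasselbalch, pH = pKa + log([A^-]/[HA]) = 3.85 + log(0.004228/0.001999) = 3.85 + (+0.33) = 4.18.

4.18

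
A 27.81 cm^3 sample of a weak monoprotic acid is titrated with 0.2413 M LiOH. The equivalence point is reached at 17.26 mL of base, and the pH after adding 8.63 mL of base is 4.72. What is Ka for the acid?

1.9 x 10^-5

8.63 mL is half of the equivalence volume, so this is the half-equivalence point where [HA] = [A^-].
At half-equivalence pH = pKa, so pKa = 4.72.
Ka = 10^(-4.72) = 1.9 x 10^-5.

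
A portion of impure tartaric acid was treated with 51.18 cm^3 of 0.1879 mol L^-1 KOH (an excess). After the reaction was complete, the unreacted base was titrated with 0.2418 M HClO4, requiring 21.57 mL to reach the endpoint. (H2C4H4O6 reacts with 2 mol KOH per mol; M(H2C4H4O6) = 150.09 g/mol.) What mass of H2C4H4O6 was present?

Total n(KOH) added = 0.1879 x 0.05118 = 0.009617 mol.
n(HClO4) used = 0.2418 x 0.02157 = 0.005216 mol, which equals the excess n(KOH).
So n(KOH) consumed by the sample = 0.009617 - 0.005216 = 0.004401 mol.
n(H2C4H4O6) = 0.004401 / 2 = 0.002201 mol.
mass = 0.002201 mol x 150.09 g/mol = 0.330 g.

0.330 g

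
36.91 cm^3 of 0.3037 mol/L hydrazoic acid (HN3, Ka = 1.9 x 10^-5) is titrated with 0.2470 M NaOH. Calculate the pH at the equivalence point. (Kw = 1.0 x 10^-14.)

n(HN3) = 0.3037 x 0.03691 = 0.01121 mol; V(NaOH) at equivalence = 0.01121/0.2470 = 0.04538 L.
At equivalence all the acid is converted to N3-; total volume = 0.03691 + 0.04538 = 0.08229 L, so [N3-] = 0.01121/0.08229 = 0.1362 M.
Kb = Kw/Ka = 1.0e-14 / 1.9 x 10^-5 = 5.26e-10.
[OH^-] = sqrt(Kb x [N3-]) = sqrt(5.26e-10 x 0.1362) = 8.47e-6 M.
pOH = 5.07, so pH = 14.00 - 5.07 = 8.93.

8.93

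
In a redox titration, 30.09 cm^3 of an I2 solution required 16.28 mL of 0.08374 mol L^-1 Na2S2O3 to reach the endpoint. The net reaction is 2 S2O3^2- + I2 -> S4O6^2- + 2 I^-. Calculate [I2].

0.0227 M

n(Na2S2O3) = 0.08374 x 0.01628 = 0.001363 mol.
From the balanced equation, 2 mol Na2S2O3 reacts with 1 mol I2, so n(I2) = 0.001363 x 1/2 = 0.0006816 mol.
[I2] = 0.0006816 / 0.03009 L = 0.0227 M.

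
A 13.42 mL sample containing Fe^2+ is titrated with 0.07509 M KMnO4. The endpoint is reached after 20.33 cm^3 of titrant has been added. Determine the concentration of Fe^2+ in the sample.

0.569 M

n(KMnO4) = 0.07509 x 0.02033 = 0.001527 mol.
From the balanced equation, 1 mol KMnO4 reacts with 5 mol Fe^2+, so n(Fe^2+) = 0.001527 x 5/1 = 0.007633 mol.
[Fe^2+] = 0.007633 / 0.01342 L = 0.569 M.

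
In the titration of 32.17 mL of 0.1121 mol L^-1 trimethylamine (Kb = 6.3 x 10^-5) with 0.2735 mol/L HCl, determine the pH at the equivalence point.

5.45

n((CH3)3N) = 0.1121 x 0.03217 = 0.003606 mol; V(HCl) at equivalence = 0.003606/0.2735 = 0.01319 L.
At equivalence the base is fully converted to (CH3)3NH+; total volume = 0.04536 L, so [(CH3)3NH+] = 0.003606/0.04536 = 0.07951 M.
Ka((CH3)3NH+) = Kw/Kb = 1.0e-14 / 6.3 x 10^-5 = 1.59e-10.
[H^+] = sqrt(Ka x [(CH3)3NH+]) = sqrt(1.59e-10 x 0.07951) = 3.55e-6 M.
pH = -log(3.55e-6) = 5.45.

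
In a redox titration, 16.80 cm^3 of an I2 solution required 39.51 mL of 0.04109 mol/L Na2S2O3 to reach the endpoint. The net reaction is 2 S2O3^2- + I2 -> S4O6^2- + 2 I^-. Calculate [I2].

0.0483 M

n(Na2S2O3) = 0.04109 x 0.03951 = 0.001623 mol.
From the balanced equation, 2 mol Na2S2O3 reacts with 1 mol I2, so n(I2) = 0.001623 x 1/2 = 0.0008117 mol.
[I2] = 0.0008117 / 0.01680 L = 0.0483 M.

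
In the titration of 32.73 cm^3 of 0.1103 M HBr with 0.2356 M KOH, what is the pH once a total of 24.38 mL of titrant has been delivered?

n(acid) = 0.1103 x 0.03273 = 0.003610 mol; n(KOH) added = 0.2356 x 0.02438 = 0.005744 mol.
Base is in excess by 0.005744 - 0.003610 = 0.002134 mol in a total volume of 0.05711 L.
[OH^-] = 0.002134/0.05711 = 0.03736 M, so pOH = 1.43 and pH = 14.00 - 1.43 = 12.57.

12.57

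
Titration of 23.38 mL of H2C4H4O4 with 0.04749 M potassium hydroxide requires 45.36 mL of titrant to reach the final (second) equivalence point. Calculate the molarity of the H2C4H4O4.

0.0461 M

n(KOH) = 0.04749 x 0.04536 = 0.002154 mol.
At the final (second) equivalence point, 2 mol OH^- react per mol H2C4H4O4, so n(H2C4H4O4) = 0.002154 / 2 = 0.001077 mol.
[H2C4H4O4] = 0.001077 / 0.02338 L = 0.0461 M.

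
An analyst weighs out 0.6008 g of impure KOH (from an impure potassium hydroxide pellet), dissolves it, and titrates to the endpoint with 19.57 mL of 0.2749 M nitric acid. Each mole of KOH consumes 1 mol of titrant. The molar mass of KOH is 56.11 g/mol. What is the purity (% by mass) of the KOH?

n(HNO3) = 0.2749 x 0.01957 = 0.005380 mol.
n(KOH) = 0.005380 / 1 = 0.005380 mol.
mass of KOH = 0.005380 x 56.11 = 0.3019 g.
% purity = 0.3019 / 0.6008 x 100 = 50.2%.

50.2%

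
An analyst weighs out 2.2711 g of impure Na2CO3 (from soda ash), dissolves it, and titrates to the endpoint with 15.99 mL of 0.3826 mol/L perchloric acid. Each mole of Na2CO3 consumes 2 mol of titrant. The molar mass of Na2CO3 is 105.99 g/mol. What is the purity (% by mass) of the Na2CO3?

n(HClO4) = 0.3826 x 0.01599 = 0.006118 mol.
n(Na2CO3) = 0.006118 / 2 = 0.003059 mol.
mass of Na2CO3 = 0.003059 x 105.99 = 0.3242 g.
% purity = 0.3242 / 2.2711 x 100 = 14.3%.

14.3%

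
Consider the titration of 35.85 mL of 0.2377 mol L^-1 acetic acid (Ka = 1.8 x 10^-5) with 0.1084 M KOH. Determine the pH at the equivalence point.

n(CH3COOH) = 0.2377 x 0.03585 = 0.008522 mol; V(KOH) at equivalence = 0.008522/0.1084 = 0.07861 L.
At equivalence all the acid is converted to CH3COO-; total volume = 0.03585 + 0.07861 = 0.1145 L, so [CH3COO-] = 0.008522/0.1145 = 0.07445 M.
Kb = Kw/Ka = 1.0e-14 / 1.8 x 10^-5 = 5.56e-10.
[OH^-] = sqrt(Kb x [CH3COO-]) = sqrt(5.56e-10 x 0.07445) = 6.43e-6 M.
pOH = 5.19, so pH = 14.00 - 5.19 = 8.81.

8.81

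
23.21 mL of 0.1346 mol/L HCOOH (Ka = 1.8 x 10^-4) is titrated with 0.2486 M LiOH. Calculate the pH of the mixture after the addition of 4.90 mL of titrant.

Initial n(HCOOH) = 0.1346 x 0.02321 = 0.003124 mol.
n(LiOH) added = 0.2486 x 0.004900 = 0.001218 mol, converting that many moles of HCOOH to HCOO-.
Remaining n(HCOOH) = 0.001906 mol; n(HCOO-) = 0.001218 mol.
By Henderson-Hasselbalch, pH = pKa + log([A^-]/[HA]) = 3.74 + log(0.001218/0.001906) = 3.74 + (-0.19) = 3.55.

3.55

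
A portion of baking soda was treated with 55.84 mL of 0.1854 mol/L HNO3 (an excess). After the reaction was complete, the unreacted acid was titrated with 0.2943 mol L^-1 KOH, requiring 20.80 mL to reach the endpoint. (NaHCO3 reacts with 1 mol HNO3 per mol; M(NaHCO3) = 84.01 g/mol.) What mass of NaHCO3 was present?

0.355 g

Total n(HNO3) added = 0.1854 x 0.05584 = 0.01035 mol.
n(KOH) used = 0.2943 x 0.02080 = 0.006121 mol, which equals the excess n(HNO3).
So n(HNO3) consumed by the sample = 0.01035 - 0.006121 = 0.004231 mol.
n(NaHCO3) = 0.004231 / 1 = 0.004231 mol.
mass = 0.004231 mol x 84.01 g/mol = 0.355 g.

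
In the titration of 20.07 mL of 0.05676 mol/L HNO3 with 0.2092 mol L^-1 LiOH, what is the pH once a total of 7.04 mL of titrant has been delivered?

12.09

n(acid) = 0.05676 x 0.02007 = 0.001139 mol; n(LiOH) added = 0.2092 x 0.007040 = 0.001473 mol.
Base is in excess by 0.001473 - 0.001139 = 0.0003336 mol in a total volume of 0.02711 L.
[OH^-] = 0.0003336/0.02711 = 0.01231 M, so pOH = 1.91 and pH = 14.00 - 1.91 = 12.09.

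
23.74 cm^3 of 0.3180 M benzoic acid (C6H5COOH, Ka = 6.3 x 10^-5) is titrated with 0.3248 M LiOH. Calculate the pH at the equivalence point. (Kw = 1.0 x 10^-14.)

8.70

n(C6H5COOH) = 0.3180 x 0.02374 = 0.007549 mol; V(LiOH) at equivalence = 0.007549/0.3248 = 0.02324 L.
At equivalence all the acid is converted to C6H5COO-; total volume = 0.02374 + 0.02324 = 0.04698 L, so [C6H5COO-] = 0.007549/0.04698 = 0.1607 M.
Kb = Kw/Ka = 1.0e-14 / 6.3 x 10^-5 = 1.59e-10.
[OH^-] = sqrt(Kb x [C6H5COO-]) = sqrt(1.59e-10 x 0.1607) = 5.05e-6 M.
pOH = 5.30, so pH = 14.00 - 5.30 = 8.70.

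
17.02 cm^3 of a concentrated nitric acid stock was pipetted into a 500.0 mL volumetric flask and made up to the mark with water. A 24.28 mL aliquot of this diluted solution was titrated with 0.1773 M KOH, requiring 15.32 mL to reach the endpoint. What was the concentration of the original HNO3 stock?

3.29 M

n(KOH) = 0.1773 x 0.01532 = 0.002716 mol.
n(HNO3) in the aliquot = 0.002716 mol.
[diluted HNO3] = 0.002716 / 0.02428 = 0.1119 M.
Dilution factor = 500.0/17.02 = 29.38, so [stock] = 0.1119 x 29.38 = 3.29 M.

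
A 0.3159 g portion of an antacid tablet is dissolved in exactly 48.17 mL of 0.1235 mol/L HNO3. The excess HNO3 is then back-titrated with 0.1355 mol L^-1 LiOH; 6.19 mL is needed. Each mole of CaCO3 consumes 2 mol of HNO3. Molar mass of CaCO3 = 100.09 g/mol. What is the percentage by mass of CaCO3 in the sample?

81.0%

Total n(HNO3) added = 0.1235 x 0.04817 = 0.005949 mol.
n(LiOH) used = 0.1355 x 0.006190 = 0.0008387 mol, which equals the excess n(HNO3).
So n(HNO3) consumed by the sample = 0.005949 - 0.0008387 = 0.005110 mol.
n(CaCO3) = 0.005110 / 2 = 0.002555 mol.
mass CaCO3 = 0.002555 x 100.09 = 0.2557 g, so %CaCO3 = 0.2557/0.3159 x 100 = 81.0%.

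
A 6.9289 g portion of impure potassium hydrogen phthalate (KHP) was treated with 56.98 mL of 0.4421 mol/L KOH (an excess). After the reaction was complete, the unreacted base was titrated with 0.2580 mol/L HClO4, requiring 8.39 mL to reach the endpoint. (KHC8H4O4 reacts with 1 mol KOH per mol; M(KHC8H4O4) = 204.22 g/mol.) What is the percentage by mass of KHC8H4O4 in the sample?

67.9%

Total n(KOH) added = 0.4421 x 0.05698 = 0.02519 mol.
n(HClO4) used = 0.2580 x 0.008390 = 0.002165 mol, which equals the excess n(KOH).
So n(KOH) consumed by the sample = 0.02519 - 0.002165 = 0.02303 mol.
n(KHC8H4O4) = 0.02303 / 1 = 0.02303 mol.
mass KHC8H4O4 = 0.02303 x 204.22 = 4.702 g, so %KHC8H4O4 = 4.702/6.9289 x 100 = 67.9%.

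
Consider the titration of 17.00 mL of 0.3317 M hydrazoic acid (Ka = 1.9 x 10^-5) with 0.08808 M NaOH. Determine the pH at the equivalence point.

8.78

n(HN3) = 0.3317 x 0.01700 = 0.005639 mol; V(NaOH) at equivalence = 0.005639/0.08808 = 0.06402 L.
At equivalence all the acid is converted to N3-; total volume = 0.01700 + 0.06402 = 0.08102 L, so [N3-] = 0.005639/0.08102 = 0.06960 M.
Kb = Kw/Ka = 1.0e-14 / 1.9 x 10^-5 = 5.26e-10.
[OH^-] = sqrt(Kb x [N3-]) = sqrt(5.26e-10 x 0.06960) = 6.05e-6 M.
pOH = 5.22, so pH = 14.00 - 5.22 = 8.78.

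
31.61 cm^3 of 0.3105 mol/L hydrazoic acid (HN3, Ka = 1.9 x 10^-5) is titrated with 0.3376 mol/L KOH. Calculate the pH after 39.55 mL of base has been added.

n(acid) = 0.3105 x 0.03161 = 0.009815 mol; n(KOH) added = 0.3376 x 0.03955 = 0.01335 mol.
Base is in excess by 0.01335 - 0.009815 = 0.003537 mol in a total volume of 0.07116 L.
[OH^-] = 0.003537/0.07116 = 0.04971 M, so pOH = 1.30 and pH = 14.00 - 1.30 = 12.70.

12.70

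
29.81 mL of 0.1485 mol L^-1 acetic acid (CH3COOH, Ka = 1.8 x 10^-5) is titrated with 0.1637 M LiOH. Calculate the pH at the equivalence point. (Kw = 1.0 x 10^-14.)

n(CH3COOH) = 0.1485 x 0.02981 = 0.004427 mol; V(LiOH) at equivalence = 0.004427/0.1637 = 0.02704 L.
At equivalence all the acid is converted to CH3COO-; total volume = 0.02981 + 0.02704 = 0.05685 L, so [CH3COO-] = 0.004427/0.05685 = 0.07786 M.
Kb = Kw/Ka = 1.0e-14 / 1.8 x 10^-5 = 5.56e-10.
[OH^-] = sqrt(Kb x [CH3COO-]) = sqrt(5.56e-10 x 0.07786) = 6.58e-6 M.
pOH = 5.18, so pH = 14.00 - 5.18 = 8.82.

8.82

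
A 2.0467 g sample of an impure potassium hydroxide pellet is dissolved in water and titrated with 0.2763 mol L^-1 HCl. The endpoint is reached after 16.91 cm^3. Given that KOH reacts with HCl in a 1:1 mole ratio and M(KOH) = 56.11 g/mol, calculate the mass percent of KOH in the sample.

12.8%

n(HCl) = 0.2763 x 0.01691 = 0.004672 mol.
n(KOH) = 0.004672 / 1 = 0.004672 mol.
mass of KOH = 0.004672 x 56.11 = 0.2622 g.
% purity = 0.2622 / 2.0467 x 100 = 12.8%.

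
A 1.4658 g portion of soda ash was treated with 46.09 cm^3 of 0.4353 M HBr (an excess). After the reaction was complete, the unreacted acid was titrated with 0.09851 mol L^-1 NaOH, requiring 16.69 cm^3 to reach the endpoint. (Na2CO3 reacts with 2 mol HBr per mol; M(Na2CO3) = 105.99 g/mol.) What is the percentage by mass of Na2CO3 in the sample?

66.6%

Total n(HBr) added = 0.4353 x 0.04609 = 0.02006 mol.
n(NaOH) used = 0.09851 x 0.01669 = 0.001644 mol, which equals the excess n(HBr).
So n(HBr) consumed by the sample = 0.02006 - 0.001644 = 0.01842 mol.
n(Na2CO3) = 0.01842 / 2 = 0.009209 mol.
mass Na2CO3 = 0.009209 x 105.99 = 0.9761 g, so %Na2CO3 = 0.9761/1.4658 x 100 = 66.6%.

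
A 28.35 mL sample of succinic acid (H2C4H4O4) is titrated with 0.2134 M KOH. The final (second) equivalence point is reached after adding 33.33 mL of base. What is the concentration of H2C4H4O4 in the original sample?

n(KOH) = 0.2134 x 0.03333 = 0.007113 mol.
At the final (second) equivalence point, 2 mol OH^- react per mol H2C4H4O4, so n(H2C4H4O4) = 0.007113 / 2 = 0.003556 mol.
[H2C4H4O4] = 0.003556 / 0.02835 L = 0.125 M.

0.125 M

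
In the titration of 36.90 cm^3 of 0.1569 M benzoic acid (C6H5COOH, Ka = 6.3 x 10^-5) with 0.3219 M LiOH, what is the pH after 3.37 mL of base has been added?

3.56

Initial n(C6H5COOH) = 0.1569 x 0.03690 = 0.005790 mol.
n(LiOH) added = 0.3219 x 0.003370 = 0.001085 mol, converting that many moles of C6H5COOH to C6H5COO-.
Remaining n(C6H5COOH) = 0.004705 mol; n(C6H5COO-) = 0.001085 mol.
By Henderson-Hasselbalch, pH = pKa + log([A^-]/[HA]) = 4.20 + log(0.001085/0.004705) = 4.20 + (-0.64) = 3.56.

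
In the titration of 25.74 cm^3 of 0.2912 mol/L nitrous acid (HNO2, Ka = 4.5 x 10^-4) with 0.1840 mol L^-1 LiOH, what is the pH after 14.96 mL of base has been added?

3.11

Initial n(HNO2) = 0.2912 x 0.02574 = 0.007495 mol.
n(LiOH) added = 0.1840 x 0.01496 = 0.002753 mol, converting that many moles of HNO2 to NO2-.
Remaining n(HNO2) = 0.004743 mol; n(NO2-) = 0.002753 mol.
By Henderson-Hasselbalch, pH = pKa + log([A^-]/[HA]) = 3.35 + log(0.002753/0.004743) = 3.35 + (-0.24) = 3.11.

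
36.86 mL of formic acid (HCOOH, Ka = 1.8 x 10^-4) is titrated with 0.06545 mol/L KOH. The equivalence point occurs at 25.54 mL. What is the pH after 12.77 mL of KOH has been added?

12.77 mL is exactly half the equivalence volume (25.54/2), i.e. the half-equivalence point.
There, n(HA) = n(A^-), so pH = pKa = -log(1.8 x 10^-4) = 3.74.

3.74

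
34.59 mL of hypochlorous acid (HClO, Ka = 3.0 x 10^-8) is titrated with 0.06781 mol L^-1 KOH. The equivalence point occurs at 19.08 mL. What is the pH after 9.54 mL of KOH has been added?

9.54 mL is exactly half the equivalence volume (19.08/2), i.e. the half-equivalence point.
There, n(HA) = n(A^-), so pH = pKa = -log(3.0 x 10^-8) = 7.52.

7.52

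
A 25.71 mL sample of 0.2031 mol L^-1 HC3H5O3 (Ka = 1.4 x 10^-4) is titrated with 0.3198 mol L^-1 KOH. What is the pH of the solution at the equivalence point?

8.47

n(HC3H5O3) = 0.2031 x 0.02571 = 0.005222 mol; V(KOH) at equivalence = 0.005222/0.3198 = 0.01633 L.
At equivalence all the acid is converted to C3H5O3-; total volume = 0.02571 + 0.01633 = 0.04204 L, so [C3H5O3-] = 0.005222/0.04204 = 0.1242 M.
Kb = Kw/Ka = 1.0e-14 / 1.4 x 10^-4 = 7.14e-11.
[OH^-] = sqrt(Kb x [C3H5O3-]) = sqrt(7.14e-11 x 0.1242) = 2.98e-6 M.
pOH = 5.53, so pH = 14.00 - 5.53 = 8.47.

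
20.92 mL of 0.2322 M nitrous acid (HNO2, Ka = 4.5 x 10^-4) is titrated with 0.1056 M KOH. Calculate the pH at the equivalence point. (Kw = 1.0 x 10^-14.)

n(HNO2) = 0.2322 x 0.02092 = 0.004858 mol; V(KOH) at equivalence = 0.004858/0.1056 = 0.04600 L.
At equivalence all the acid is converted to NO2-; total volume = 0.02092 + 0.04600 = 0.06692 L, so [NO2-] = 0.004858/0.06692 = 0.07259 M.
Kb = Kw/Ka = 1.0e-14 / 4.5 x 10^-4 = 2.22e-11.
[OH^-] = sqrt(Kb x [NO2-]) = sqrt(2.22e-11 x 0.07259) = 1.27e-6 M.
pOH = 5.90, so pH = 14.00 - 5.90 = 8.10.

8.10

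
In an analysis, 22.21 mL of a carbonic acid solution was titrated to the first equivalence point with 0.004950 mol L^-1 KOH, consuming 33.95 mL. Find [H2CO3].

n(KOH) = 0.004950 x 0.03395 = 0.0001681 mol.
At the first equivalence point, 1 mol OH^- react per mol H2CO3, so n(H2CO3) = 0.0001681 / 1 = 0.0001681 mol.
[H2CO3] = 0.0001681 / 0.02221 L = 0.00757 M.

0.00757 M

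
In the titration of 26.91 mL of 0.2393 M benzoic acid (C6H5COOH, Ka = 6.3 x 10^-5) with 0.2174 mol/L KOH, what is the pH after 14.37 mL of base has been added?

4.17

Initial n(C6H5COOH) = 0.2393 x 0.02691 = 0.006440 mol.
n(KOH) added = 0.2174 x 0.01437 = 0.003124 mol, converting that many moles of C6H5COOH to C6H5COO-.
Remaining n(C6H5COOH) = 0.003316 mol; n(C6H5COO-) = 0.003124 mol.
By Henderson-Hasselbalch, pH = pKa + log([A^-]/[HA]) = 4.20 + log(0.003124/0.003316) = 4.20 + (-0.03) = 4.17.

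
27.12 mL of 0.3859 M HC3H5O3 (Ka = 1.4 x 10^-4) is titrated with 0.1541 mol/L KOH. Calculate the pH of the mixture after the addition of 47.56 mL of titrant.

4.22

Initial n(HC3H5O3) = 0.3859 x 0.02712 = 0.01047 mol.
n(KOH) added = 0.1541 x 0.04756 = 0.007329 mol, converting that many moles of HC3H5O3 to C3H5O3-.
Remaining n(HC3H5O3) = 0.003137 mol; n(C3H5O3-) = 0.007329 mol.
By Henderson-Hasselbalch, pH = pKa + log([A^-]/[HA]) = 3.85 + log(0.007329/0.003137) = 3.85 + (+0.37) = 4.22.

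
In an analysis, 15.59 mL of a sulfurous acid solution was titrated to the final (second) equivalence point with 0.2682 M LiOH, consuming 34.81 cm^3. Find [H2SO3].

n(LiOH) = 0.2682 x 0.03481 = 0.009336 mol.
At the final (second) equivalence point, 2 mol OH^- react per mol H2SO3, so n(H2SO3) = 0.009336 / 2 = 0.004668 mol.
[H2SO3] = 0.004668 / 0.01559 L = 0.299 M.

0.299 M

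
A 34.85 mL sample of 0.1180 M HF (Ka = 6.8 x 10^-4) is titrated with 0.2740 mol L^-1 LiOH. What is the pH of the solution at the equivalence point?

8.04

n(HF) = 0.1180 x 0.03485 = 0.004112 mol; V(LiOH) at equivalence = 0.004112/0.2740 = 0.01501 L.
At equivalence all the acid is converted to F-; total volume = 0.03485 + 0.01501 = 0.04986 L, so [F-] = 0.004112/0.04986 = 0.08248 M.
Kb = Kw/Ka = 1.0e-14 / 6.8 x 10^-4 = 1.47e-11.
[OH^-] = sqrt(Kb x [F-]) = sqrt(1.47e-11 x 0.08248) = 1.10e-6 M.
pOH = 5.96, so pH = 14.00 - 5.96 = 8.04.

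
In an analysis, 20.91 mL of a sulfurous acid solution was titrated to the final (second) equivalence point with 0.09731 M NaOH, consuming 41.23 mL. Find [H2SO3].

0.0959 M

n(NaOH) = 0.09731 x 0.04123 = 0.004012 mol.
At the final (second) equivalence point, 2 mol OH^- react per mol H2SO3, so n(H2SO3) = 0.004012 / 2 = 0.002006 mol.
[H2SO3] = 0.002006 / 0.02091 L = 0.0959 M.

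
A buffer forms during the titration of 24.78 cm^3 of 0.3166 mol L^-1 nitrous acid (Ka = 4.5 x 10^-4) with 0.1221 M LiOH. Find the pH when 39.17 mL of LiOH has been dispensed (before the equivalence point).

Initial n(HNO2) = 0.3166 x 0.02478 = 0.007845 mol.
n(LiOH) added = 0.1221 x 0.03917 = 0.004783 mol, converting that many moles of HNO2 to NO2-.
Remaining n(HNO2) = 0.003063 mol; n(NO2-) = 0.004783 mol.
By Henderson-Hasselbalch, pH = pKa + log([A^-]/[HA]) = 3.35 + log(0.004783/0.003063) = 3.35 + (+0.19) = 3.54.

3.54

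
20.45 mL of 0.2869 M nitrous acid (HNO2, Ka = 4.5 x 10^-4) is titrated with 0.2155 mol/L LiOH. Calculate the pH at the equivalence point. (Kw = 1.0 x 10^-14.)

n(HNO2) = 0.2869 x 0.02045 = 0.005867 mol; V(LiOH) at equivalence = 0.005867/0.2155 = 0.02723 L.
At equivalence all the acid is converted to NO2-; total volume = 0.02045 + 0.02723 = 0.04768 L, so [NO2-] = 0.005867/0.04768 = 0.1231 M.
Kb = Kw/Ka = 1.0e-14 / 4.5 x 10^-4 = 2.22e-11.
[OH^-] = sqrt(Kb x [NO2-]) = sqrt(2.22e-11 x 0.1231) = 1.65e-6 M.
pOH = 5.78, so pH = 14.00 - 5.78 = 8.22.

8.22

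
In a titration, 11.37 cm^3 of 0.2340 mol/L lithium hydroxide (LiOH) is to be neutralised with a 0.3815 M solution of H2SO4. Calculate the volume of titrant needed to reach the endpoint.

3.49 mL

n(LiOH) = 0.2340 mol/L x 0.01137 L = 0.002661 mol.
The neutralisation is 2 LiOH : 1 H2SO4, so n(H2SO4) = 0.002661 x 1/2 = 0.001330 mol.
V(H2SO4) = 0.001330 / 0.3815 = 0.003487 L = 3.49 mL.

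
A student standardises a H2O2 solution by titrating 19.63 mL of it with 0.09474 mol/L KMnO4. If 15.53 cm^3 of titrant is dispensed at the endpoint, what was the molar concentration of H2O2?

n(KMnO4) = 0.09474 x 0.01553 = 0.001471 mol.
From the balanced equation, 2 mol KMnO4 reacts with 5 mol H2O2, so n(H2O2) = 0.001471 x 5/2 = 0.003678 mol.
[H2O2] = 0.003678 / 0.01963 L = 0.187 M.

0.187 M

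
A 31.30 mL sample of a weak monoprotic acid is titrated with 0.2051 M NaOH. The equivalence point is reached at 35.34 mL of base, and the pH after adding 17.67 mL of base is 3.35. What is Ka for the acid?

17.67 mL is half of the equivalence volume, so this is the half-equivalence point where [HA] = [A^-].
At half-equivalence pH = pKa, so pKa = 3.35.
Ka = 10^(-3.35) = 4.5 x 10^-4.

4.5 x 10^-4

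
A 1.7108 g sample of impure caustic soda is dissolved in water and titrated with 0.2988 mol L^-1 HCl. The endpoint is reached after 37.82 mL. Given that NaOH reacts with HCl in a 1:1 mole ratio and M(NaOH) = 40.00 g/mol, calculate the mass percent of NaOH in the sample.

n(HCl) = 0.2988 x 0.03782 = 0.01130 mol.
n(NaOH) = 0.01130 / 1 = 0.01130 mol.
mass of NaOH = 0.01130 x 40.00 = 0.4520 g.
% purity = 0.4520 / 1.7108 x 100 = 26.4%.

26.4%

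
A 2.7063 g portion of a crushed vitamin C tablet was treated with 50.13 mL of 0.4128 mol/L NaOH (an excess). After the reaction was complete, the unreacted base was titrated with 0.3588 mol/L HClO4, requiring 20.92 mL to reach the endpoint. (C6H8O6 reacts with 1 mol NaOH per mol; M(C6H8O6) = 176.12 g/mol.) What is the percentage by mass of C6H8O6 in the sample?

85.8%

Total n(NaOH) added = 0.4128 x 0.05013 = 0.02069 mol.
n(HClO4) used = 0.3588 x 0.02092 = 0.007506 mol, which equals the excess n(NaOH).
So n(NaOH) consumed by the sample = 0.02069 - 0.007506 = 0.01319 mol.
n(C6H8O6) = 0.01319 / 1 = 0.01319 mol.
mass C6H8O6 = 0.01319 x 176.12 = 2.323 g, so %C6H8O6 = 2.323/2.7063 x 100 = 85.8%.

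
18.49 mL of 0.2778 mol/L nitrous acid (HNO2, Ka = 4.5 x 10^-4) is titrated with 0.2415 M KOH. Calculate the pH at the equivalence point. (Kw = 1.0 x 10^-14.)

8.23

n(HNO2) = 0.2778 x 0.01849 = 0.005137 mol; V(KOH) at equivalence = 0.005137/0.2415 = 0.02127 L.
At equivalence all the acid is converted to NO2-; total volume = 0.01849 + 0.02127 = 0.03976 L, so [NO2-] = 0.005137/0.03976 = 0.1292 M.
Kb = Kw/Ka = 1.0e-14 / 4.5 x 10^-4 = 2.22e-11.
[OH^-] = sqrt(Kb x [NO2-]) = sqrt(2.22e-11 x 0.1292) = 1.69e-6 M.
pOH = 5.77, so pH = 14.00 - 5.77 = 8.23.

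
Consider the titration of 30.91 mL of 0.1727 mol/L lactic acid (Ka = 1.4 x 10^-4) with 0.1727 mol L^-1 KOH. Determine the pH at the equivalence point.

n(HC3H5O3) = 0.1727 x 0.03091 = 0.005338 mol; V(KOH) at equivalence = 0.005338/0.1727 = 0.03091 L.
At equivalence all the acid is converted to C3H5O3-; total volume = 0.03091 + 0.03091 = 0.06182 L, so [C3H5O3-] = 0.005338/0.06182 = 0.08635 M.
Kb = Kw/Ka = 1.0e-14 / 1.4 x 10^-4 = 7.14e-11.
[OH^-] = sqrt(Kb x [C3H5O3-]) = sqrt(7.14e-11 x 0.08635) = 2.48e-6 M.
pOH = 5.60, so pH = 14.00 - 5.60 = 8.40.

8.40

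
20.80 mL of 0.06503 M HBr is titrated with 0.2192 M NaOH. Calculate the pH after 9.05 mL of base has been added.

n(acid) = 0.06503 x 0.02080 = 0.001353 mol; n(NaOH) added = 0.2192 x 0.009050 = 0.001984 mol.
Base is in excess by 0.001984 - 0.001353 = 0.0006311 mol in a total volume of 0.02985 L.
[OH^-] = 0.0006311/0.02985 = 0.02114 M, so pOH = 1.67 and pH = 14.00 - 1.67 = 12.33.

12.33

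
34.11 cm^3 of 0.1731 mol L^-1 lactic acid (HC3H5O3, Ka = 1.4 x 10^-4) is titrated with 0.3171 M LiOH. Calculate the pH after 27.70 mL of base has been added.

12.67

n(acid) = 0.1731 x 0.03411 = 0.005904 mol; n(LiOH) added = 0.3171 x 0.02770 = 0.008784 mol.
Base is in excess by 0.008784 - 0.005904 = 0.002879 mol in a total volume of 0.06181 L.
[OH^-] = 0.002879/0.06181 = 0.04658 M, so pOH = 1.33 and pH = 14.00 - 1.33 = 12.67.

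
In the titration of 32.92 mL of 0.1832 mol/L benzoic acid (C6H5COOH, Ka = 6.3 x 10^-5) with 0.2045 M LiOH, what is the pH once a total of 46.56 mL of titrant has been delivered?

12.64

n(acid) = 0.1832 x 0.03292 = 0.006031 mol; n(LiOH) added = 0.2045 x 0.04656 = 0.009522 mol.
Base is in excess by 0.009522 - 0.006031 = 0.003491 mol in a total volume of 0.07948 L.
[OH^-] = 0.003491/0.07948 = 0.04392 M, so pOH = 1.36 and pH = 14.00 - 1.36 = 12.64.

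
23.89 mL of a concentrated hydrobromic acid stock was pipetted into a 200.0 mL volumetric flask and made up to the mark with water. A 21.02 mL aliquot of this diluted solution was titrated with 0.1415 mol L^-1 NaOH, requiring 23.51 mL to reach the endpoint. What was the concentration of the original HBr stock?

n(NaOH) = 0.1415 x 0.02351 = 0.003327 mol.
n(HBr) in the aliquot = 0.003327 mol.
[diluted HBr] = 0.003327 / 0.02102 = 0.1583 M.
Dilution factor = 200.0/23.89 = 8.372, so [stock] = 0.1583 x 8.372 = 1.32 M.

1.32 M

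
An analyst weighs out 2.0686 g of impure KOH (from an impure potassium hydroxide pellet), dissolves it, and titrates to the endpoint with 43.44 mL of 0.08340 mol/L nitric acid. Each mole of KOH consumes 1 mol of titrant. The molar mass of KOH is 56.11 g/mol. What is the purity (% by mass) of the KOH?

9.83%

n(HNO3) = 0.08340 x 0.04344 = 0.003623 mol.
n(KOH) = 0.003623 / 1 = 0.003623 mol.
mass of KOH = 0.003623 x 56.11 = 0.2033 g.
% purity = 0.2033 / 2.0686 x 100 = 9.83%.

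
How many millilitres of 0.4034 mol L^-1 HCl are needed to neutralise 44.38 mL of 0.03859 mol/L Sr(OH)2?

n(Sr(OH)2) = 0.03859 mol/L x 0.04438 L = 0.001713 mol.
The neutralisation is 1 Sr(OH)2 : 2 HCl, so n(HCl) = 0.001713 x 2/1 = 0.003425 mol.
V(HCl) = 0.003425 / 0.4034 = 0.008491 L = 8.49 mL.

8.49 mL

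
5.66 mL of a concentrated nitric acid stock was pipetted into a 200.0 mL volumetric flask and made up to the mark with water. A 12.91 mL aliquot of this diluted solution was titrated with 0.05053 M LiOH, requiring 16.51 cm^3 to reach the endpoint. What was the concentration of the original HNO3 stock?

2.28 M

n(LiOH) = 0.05053 x 0.01651 = 0.0008343 mol.
n(HNO3) in the aliquot = 0.0008343 mol.
[diluted HNO3] = 0.0008343 / 0.01291 = 0.06462 M.
Dilution factor = 200.0/5.660 = 35.34, so [stock] = 0.06462 x 35.34 = 2.28 M.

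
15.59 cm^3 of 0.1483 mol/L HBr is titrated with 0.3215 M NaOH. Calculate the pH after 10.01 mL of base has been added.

12.55

n(acid) = 0.1483 x 0.01559 = 0.002312 mol; n(NaOH) added = 0.3215 x 0.01001 = 0.003218 mol.
Base is in excess by 0.003218 - 0.002312 = 0.0009062 mol in a total volume of 0.02560 L.
[OH^-] = 0.0009062/0.02560 = 0.03540 M, so pOH = 1.45 and pH = 14.00 - 1.45 = 12.55.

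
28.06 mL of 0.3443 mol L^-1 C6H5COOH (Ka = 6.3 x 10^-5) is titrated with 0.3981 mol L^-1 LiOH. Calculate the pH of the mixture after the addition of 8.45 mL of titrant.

3.93

Initial n(C6H5COOH) = 0.3443 x 0.02806 = 0.009661 mol.
n(LiOH) added = 0.3981 x 0.008450 = 0.003364 mol, converting that many moles of C6H5COOH to C6H5COO-.
Remaining n(C6H5COOH) = 0.006297 mol; n(C6H5COO-) = 0.003364 mol.
By Henderson-Hasselbalch, pH = pKa + log([A^-]/[HA]) = 4.20 + log(0.003364/0.006297) = 4.20 + (-0.27) = 3.93.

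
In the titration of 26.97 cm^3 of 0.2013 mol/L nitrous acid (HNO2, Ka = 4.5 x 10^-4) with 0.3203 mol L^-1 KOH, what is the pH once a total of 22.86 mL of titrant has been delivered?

n(acid) = 0.2013 x 0.02697 = 0.005429 mol; n(KOH) added = 0.3203 x 0.02286 = 0.007322 mol.
Base is in excess by 0.007322 - 0.005429 = 0.001893 mol in a total volume of 0.04983 L.
[OH^-] = 0.001893/0.04983 = 0.03799 M, so pOH = 1.42 and pH = 14.00 - 1.42 = 12.58.

12.58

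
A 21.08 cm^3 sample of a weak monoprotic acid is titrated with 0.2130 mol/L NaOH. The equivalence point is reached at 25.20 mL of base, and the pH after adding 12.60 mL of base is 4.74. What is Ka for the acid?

12.60 mL is half of the equivalence volume, so this is the half-equivalence point where [HA] = [A^-].
At half-equivalence pH = pKa, so pKa = 4.74.
Ka = 10^(-4.74) = 1.8 x 10^-5.

1.8 x 10^-5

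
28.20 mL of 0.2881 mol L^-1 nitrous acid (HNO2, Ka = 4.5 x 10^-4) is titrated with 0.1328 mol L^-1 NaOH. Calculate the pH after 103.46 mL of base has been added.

12.63

n(acid) = 0.2881 x 0.02820 = 0.008124 mol; n(NaOH) added = 0.1328 x 0.1035 = 0.01374 mol.
Base is in excess by 0.01374 - 0.008124 = 0.005615 mol in a total volume of 0.1317 L.
[OH^-] = 0.005615/0.1317 = 0.04265 M, so pOH = 1.37 and pH = 14.00 - 1.37 = 12.63.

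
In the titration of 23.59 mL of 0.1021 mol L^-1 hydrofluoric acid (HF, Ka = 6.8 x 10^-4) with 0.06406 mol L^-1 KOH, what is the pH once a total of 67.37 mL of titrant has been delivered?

n(acid) = 0.1021 x 0.02359 = 0.002409 mol; n(KOH) added = 0.06406 x 0.06737 = 0.004316 mol.
Base is in excess by 0.004316 - 0.002409 = 0.001907 mol in a total volume of 0.09096 L.
[OH^-] = 0.001907/0.09096 = 0.02097 M, so pOH = 1.68 and pH = 14.00 - 1.68 = 12.32.

12.32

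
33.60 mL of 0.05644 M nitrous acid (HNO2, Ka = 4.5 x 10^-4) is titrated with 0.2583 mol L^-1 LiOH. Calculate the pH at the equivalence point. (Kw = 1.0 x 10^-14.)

n(HNO2) = 0.05644 x 0.03360 = 0.001896 mol; V(LiOH) at equivalence = 0.001896/0.2583 = 0.007342 L.
At equivalence all the acid is converted to NO2-; total volume = 0.03360 + 0.007342 = 0.04094 L, so [NO2-] = 0.001896/0.04094 = 0.04632 M.
Kb = Kw/Ka = 1.0e-14 / 4.5 x 10^-4 = 2.22e-11.
[OH^-] = sqrt(Kb x [NO2-]) = sqrt(2.22e-11 x 0.04632) = 1.01e-6 M.
pOH = 5.99, so pH = 14.00 - 5.99 = 8.01.

8.01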